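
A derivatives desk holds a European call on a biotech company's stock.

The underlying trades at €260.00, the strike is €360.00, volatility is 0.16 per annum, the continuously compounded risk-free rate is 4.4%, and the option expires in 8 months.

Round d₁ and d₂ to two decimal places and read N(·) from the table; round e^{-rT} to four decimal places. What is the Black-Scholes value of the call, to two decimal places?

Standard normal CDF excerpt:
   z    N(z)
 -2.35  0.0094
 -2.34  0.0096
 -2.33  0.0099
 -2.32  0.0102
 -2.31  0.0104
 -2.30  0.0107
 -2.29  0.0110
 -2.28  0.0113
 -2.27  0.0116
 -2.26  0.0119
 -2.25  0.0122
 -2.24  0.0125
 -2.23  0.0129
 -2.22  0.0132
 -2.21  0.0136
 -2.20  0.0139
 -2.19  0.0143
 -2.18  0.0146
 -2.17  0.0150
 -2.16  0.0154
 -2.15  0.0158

σ√T = 0.16 × 0.8165 = 0.1306
d₁ = [ln(260/360) + (0.044 + 0.16²/2)·0.6667] / 0.1306 = [-0.3254 + 0.0379] / 0.1306 = -2.2011 ≈ -2.20
d₂ = d₁ − σ√T = -2.2011 − 0.1306 = -2.3318 ≈ -2.33
e^(−rT) = e^(−0.044·0.6667) = 0.9711
C = 260·N(-2.20) − 360·0.9711·N(-2.33) = 260·0.0139 − 360·0.9711·0.0099 = 3.6140 − 3.4610 = 0.1530

€0.15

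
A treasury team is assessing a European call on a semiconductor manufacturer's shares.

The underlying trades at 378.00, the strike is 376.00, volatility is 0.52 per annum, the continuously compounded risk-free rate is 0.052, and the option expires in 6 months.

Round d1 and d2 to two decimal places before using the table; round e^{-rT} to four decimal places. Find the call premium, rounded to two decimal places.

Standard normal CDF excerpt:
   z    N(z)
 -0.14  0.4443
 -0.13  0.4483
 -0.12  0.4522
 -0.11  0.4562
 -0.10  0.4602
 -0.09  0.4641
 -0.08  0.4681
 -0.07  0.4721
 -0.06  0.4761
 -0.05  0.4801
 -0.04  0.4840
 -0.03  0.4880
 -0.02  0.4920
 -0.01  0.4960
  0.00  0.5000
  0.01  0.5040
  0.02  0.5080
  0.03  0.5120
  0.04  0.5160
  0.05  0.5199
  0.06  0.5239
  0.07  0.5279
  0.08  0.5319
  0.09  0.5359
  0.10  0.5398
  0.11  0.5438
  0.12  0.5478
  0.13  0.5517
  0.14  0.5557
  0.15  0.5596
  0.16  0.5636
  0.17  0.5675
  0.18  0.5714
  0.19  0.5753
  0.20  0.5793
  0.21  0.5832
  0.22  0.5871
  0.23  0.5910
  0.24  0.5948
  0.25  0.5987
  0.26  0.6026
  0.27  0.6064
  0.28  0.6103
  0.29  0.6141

60.63

σ√T = 0.52·√0.5 = 0.3677
d₁ = [ln(378/376) + (0.052 + ½·0.52²)·0.5] / (σ√T) = (0.0053 + 0.0936) / 0.3677 = 0.2690 → 0.27
d₂ = 0.2690 − 0.3677 = -0.0987 → -0.10
exp(−rT) = exp(−0.052·0.5) = 0.9743
N(d₁) = N(0.27) = 0.6064;  N(d₂) = N(-0.10) = 0.4602
C = 378·0.6064 − 376·0.9743·0.4602 = 229.2192 − 168.5882 = 60.6310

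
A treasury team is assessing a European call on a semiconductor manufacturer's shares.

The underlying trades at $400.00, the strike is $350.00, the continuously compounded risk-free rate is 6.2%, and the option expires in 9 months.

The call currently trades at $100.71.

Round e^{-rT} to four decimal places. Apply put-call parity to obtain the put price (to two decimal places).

$34.82

exp(−rT) = exp(−0.062·0.75) = 0.9546
Put-call parity: C − P = S − K·e^(−rT) = 400 − 350·0.9546 = 400 − 334.1100 = 65.8900
P = C − (C − P) = 100.71 − (65.8900) = 34.8200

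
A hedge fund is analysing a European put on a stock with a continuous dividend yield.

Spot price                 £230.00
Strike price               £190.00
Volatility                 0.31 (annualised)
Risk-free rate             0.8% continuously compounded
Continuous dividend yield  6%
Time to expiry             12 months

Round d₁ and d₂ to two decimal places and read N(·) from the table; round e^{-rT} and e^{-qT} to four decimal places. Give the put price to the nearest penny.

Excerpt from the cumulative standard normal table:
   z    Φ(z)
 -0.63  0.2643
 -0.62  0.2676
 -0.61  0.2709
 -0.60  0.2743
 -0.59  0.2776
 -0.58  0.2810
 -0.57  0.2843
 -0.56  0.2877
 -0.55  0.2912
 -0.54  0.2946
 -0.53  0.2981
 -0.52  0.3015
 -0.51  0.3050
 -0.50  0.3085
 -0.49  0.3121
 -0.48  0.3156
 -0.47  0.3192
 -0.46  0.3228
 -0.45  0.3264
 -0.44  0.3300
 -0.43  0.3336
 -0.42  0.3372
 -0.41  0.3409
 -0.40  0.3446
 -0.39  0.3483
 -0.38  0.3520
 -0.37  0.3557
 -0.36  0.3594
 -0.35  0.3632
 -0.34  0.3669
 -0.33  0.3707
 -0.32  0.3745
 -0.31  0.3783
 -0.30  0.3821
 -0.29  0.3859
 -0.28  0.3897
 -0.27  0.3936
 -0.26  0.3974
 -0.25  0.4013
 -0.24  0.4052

σ√T = 0.31 × 1.0000 = 0.3100
d₁ = [ln(230/190) + (0.008 − 0.06 + ½·0.31²)·1] / (σ√T) = (0.1911 − 0.0039) / 0.3100 = 0.6036 ≈ 0.60
d₂ = 0.6036 − 0.3100 = 0.2936 ≈ 0.29
exp(−qT) = exp(−0.06·1) = 0.9418;  exp(−rT) = exp(−0.008·1) = 0.9920
N(−d₂) = N(-0.29) = 0.3859;  N(−d₁) = N(-0.60) = 0.2743
P = 190·0.9920·0.3859 − 230·0.9418·0.2743 = 72.7344 − 59.4172 = 13.3172

£13.32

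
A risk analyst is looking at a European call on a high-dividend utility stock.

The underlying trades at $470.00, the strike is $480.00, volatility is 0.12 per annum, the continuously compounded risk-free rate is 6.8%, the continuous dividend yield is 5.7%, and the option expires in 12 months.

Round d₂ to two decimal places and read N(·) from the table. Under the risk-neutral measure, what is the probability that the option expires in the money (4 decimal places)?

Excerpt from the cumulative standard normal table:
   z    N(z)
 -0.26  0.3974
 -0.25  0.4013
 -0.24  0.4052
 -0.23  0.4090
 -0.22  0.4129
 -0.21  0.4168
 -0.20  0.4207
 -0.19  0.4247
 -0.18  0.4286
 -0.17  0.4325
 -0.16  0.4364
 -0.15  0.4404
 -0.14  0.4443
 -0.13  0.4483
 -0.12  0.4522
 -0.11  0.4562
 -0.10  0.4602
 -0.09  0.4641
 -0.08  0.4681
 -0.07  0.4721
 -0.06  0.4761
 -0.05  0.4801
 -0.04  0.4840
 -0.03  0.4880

σ√T = 0.12 × 1.0000 = 0.1200
d₁ = [ln(470/480) + (0.068 − 0.057 + 0.12²/2)·1] / 0.1200 = [-0.0211 + 0.0182] / 0.1200 = -0.0238 → -0.02
d₂ = d₁ − σ√T = -0.0238 − 0.1200 = -0.1438 → -0.14
Risk-neutral Pr[S_T > K] = N(d₂) = N(-0.14) = 0.4443

0.4443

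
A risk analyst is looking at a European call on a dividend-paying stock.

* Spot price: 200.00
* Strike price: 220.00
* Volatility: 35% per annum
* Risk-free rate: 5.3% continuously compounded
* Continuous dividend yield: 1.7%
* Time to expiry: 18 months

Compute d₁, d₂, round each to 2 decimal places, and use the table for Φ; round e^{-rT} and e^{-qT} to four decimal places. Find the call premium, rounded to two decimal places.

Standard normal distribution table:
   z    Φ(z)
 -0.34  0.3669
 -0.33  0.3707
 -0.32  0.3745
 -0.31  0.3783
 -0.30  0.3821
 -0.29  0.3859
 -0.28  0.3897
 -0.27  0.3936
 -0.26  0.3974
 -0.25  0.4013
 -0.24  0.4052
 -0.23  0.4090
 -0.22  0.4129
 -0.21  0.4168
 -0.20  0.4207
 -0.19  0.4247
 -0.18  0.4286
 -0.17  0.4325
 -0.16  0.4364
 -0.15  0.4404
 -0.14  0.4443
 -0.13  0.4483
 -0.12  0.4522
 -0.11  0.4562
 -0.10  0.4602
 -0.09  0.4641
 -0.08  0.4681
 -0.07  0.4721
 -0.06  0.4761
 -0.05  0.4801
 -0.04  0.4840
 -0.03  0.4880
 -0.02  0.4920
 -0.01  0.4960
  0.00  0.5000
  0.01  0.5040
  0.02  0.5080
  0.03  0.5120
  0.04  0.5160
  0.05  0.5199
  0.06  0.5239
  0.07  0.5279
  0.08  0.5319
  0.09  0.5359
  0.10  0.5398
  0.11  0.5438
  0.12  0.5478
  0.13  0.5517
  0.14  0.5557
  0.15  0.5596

29.93

σ√T = 0.35 × 1.2247 = 0.4287
ln(S/K) + (r − q + σ²/2)T = ln(200/220) + (0.053 − 0.017 + 0.35²/2)·1.5 = -0.0953 + 0.1459 = 0.0506
d₁ = 0.0506 / 0.4287 = 0.1180 ⇒ 0.12
d₂ = d₁ − σ√T = 0.1180 − 0.4287 = -0.3107 ⇒ -0.31
e^(−qT) = e^(−0.017·1.5) = 0.9748;  e^(−rT) = e^(−0.053·1.5) = 0.9236
N(d₁) = N(0.12) = 0.5478;  N(d₂) = N(-0.31) = 0.3783
C = 200·0.9748·0.5478 − 220·0.9236·0.3783 = 106.7991 − 76.8675 = 29.9316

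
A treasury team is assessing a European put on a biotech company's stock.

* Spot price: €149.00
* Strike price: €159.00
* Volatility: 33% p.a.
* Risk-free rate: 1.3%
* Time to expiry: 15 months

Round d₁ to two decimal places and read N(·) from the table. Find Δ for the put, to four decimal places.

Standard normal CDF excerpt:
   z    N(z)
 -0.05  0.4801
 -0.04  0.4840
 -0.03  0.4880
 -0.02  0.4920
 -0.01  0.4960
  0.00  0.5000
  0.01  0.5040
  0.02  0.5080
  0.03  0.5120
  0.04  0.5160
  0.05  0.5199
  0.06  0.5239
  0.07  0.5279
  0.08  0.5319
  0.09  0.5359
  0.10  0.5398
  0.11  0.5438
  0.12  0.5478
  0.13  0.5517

σ√T = 0.33·√1.25 = 0.3690
d₁ = [ln(149/159) + (0.013 + ½·0.33²)·1.25] / (σ√T) = (-0.0650 + 0.0843) / 0.3690 = 0.0525 which rounds to 0.05
N(d₁) = N(0.05) = 0.5199
Δ_put = N(d₁) − 1 = 0.5199 − 1 = -0.4801

-0.4801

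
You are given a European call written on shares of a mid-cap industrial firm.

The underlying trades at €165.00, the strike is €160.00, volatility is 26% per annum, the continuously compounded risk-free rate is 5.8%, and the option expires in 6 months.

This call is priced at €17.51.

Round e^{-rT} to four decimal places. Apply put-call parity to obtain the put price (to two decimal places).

exp(−rT) = exp(−0.058·0.5) = 0.9714
Put-call parity: C − P = S − K·e^(−rT) = 165 − 160·0.9714 = 165 − 155.4240 = 9.5760
P = C − (C − P) = 17.51 − (9.5760) = 7.9340

€7.93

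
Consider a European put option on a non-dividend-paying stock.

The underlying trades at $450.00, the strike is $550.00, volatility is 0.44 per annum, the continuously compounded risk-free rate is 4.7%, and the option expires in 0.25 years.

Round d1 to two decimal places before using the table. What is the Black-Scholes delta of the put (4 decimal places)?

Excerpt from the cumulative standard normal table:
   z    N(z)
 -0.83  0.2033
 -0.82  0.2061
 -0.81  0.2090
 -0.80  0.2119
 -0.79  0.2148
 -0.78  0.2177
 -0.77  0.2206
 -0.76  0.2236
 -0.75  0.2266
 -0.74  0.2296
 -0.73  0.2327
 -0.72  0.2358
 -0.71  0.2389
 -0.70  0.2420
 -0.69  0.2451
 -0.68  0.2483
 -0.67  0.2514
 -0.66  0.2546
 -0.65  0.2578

-0.7734

T = 0.25;  σ√T = 0.2200
ln(S/K) + (r + σ²/2)T = ln(450/550) + (0.047 + 0.44²/2)·0.25 = -0.2007 + 0.0359 = -0.1647
d₁ = -0.1647 / 0.2200 = -0.7487 ≈ -0.75
N(d₁) = N(-0.75) = 0.2266
Δ_put = N(d₁) − 1 = 0.2266 − 1 = -0.7734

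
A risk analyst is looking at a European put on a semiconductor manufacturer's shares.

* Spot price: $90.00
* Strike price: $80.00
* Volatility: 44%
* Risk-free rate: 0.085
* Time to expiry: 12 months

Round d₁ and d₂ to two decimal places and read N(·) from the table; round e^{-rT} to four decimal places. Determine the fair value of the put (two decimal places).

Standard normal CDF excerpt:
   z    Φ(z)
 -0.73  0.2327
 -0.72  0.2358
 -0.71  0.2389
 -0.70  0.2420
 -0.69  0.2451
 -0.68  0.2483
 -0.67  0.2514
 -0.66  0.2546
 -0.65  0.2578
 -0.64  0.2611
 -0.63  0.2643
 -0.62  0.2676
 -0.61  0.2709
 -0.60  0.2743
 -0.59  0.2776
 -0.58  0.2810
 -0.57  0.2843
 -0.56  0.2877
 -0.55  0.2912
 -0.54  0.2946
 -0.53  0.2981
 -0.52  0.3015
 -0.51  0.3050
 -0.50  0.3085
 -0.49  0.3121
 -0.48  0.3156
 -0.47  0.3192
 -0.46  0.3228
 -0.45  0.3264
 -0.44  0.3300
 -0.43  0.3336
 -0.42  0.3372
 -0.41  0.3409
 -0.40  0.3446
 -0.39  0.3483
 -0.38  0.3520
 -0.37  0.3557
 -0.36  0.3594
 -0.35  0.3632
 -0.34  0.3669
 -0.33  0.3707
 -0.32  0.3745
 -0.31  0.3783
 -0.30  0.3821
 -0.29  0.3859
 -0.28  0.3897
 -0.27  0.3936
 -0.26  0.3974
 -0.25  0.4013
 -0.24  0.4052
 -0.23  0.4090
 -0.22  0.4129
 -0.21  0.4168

σ√T = 0.44·√1 = 0.4400
d₁ = [ln(90/80) + (0.085 + ½·0.44²)·1] / (σ√T) = (0.1178 + 0.1818) / 0.4400 = 0.6809 which rounds to 0.68
d₂ = 0.6809 − 0.4400 = 0.2409 which rounds to 0.24
exp(−rT) = exp(−0.085·1) = 0.9185
P = 80·0.9185·N(-0.24) − 90·N(-0.68) = 80·0.9185·0.4052 − 90·0.2483 = 29.7741 − 22.3470 = 7.4271

$7.43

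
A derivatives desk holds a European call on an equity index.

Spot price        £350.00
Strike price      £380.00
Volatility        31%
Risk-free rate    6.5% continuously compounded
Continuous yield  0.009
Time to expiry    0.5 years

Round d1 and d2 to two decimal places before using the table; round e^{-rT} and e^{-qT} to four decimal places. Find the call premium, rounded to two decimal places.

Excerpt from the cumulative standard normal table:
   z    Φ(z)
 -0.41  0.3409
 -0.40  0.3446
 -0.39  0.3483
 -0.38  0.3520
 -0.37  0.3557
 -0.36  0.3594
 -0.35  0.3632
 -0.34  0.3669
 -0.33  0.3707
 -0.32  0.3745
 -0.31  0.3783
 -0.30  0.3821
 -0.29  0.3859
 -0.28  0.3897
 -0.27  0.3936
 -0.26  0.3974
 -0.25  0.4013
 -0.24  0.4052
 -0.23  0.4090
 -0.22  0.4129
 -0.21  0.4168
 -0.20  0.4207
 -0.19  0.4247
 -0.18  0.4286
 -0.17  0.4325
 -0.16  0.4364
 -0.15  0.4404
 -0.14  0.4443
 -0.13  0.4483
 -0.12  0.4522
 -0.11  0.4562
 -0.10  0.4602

σ√T = 0.31·√0.5 = 0.2192
d₁ = [ln(350/380) + (0.065 − 0.009 + 0.31²/2)·0.5] / 0.2192 = [-0.0822 + 0.0520] / 0.2192 = -0.1378 ⇒ -0.14
d₂ = d₁ − σ√T = -0.1378 − 0.2192 = -0.3570 ⇒ -0.36
e^(−qT) = e^(−0.009·0.5) = 0.9955;  e^(−rT) = e^(−0.065·0.5) = 0.9680
C = 350·0.9955·N(-0.14) − 380·0.9680·N(-0.36) = 350·0.9955·0.4443 − 380·0.9680·0.3594 = 154.8052 − 132.2017 = 22.6035

£22.60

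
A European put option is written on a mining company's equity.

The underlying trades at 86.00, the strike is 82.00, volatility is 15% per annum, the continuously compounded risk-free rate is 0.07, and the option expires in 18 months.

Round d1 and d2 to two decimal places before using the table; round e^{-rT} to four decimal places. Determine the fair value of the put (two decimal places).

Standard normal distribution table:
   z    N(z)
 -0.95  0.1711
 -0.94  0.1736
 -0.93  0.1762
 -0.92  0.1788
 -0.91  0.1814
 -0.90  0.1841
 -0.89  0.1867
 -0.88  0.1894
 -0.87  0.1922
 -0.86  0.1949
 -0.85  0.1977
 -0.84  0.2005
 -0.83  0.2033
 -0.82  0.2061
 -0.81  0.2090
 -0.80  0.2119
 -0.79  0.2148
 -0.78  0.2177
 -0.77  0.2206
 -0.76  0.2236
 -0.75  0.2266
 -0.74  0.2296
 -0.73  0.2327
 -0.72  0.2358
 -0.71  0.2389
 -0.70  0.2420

1.57

σ√T = 0.15·√1.5 = 0.1837
d₁ = [ln(86/82) + (0.07 + 0.15²/2)·1.5] / 0.1837 = [0.0476 + 0.1219] / 0.1837 = 0.9227 → 0.92
d₂ = d₁ − σ√T = 0.9227 − 0.1837 = 0.7389 → 0.74
exp(−rT) = exp(−0.07·1.5) = 0.9003
N(−d₂) = N(-0.74) = 0.2296;  N(−d₁) = N(-0.92) = 0.1788
P = 82·0.9003·0.2296 − 86·0.1788 = 16.9501 − 15.3768 = 1.5733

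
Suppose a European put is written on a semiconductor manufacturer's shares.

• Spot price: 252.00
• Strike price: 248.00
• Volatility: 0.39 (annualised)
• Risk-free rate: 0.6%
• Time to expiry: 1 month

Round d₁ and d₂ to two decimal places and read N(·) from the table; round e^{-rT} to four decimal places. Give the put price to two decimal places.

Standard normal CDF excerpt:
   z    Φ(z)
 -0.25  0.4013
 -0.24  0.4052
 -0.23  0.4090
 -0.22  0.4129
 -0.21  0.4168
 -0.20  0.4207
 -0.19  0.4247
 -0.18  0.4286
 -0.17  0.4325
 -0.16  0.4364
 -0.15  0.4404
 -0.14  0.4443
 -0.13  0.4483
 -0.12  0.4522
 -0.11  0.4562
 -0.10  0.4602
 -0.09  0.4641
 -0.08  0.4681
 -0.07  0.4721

σ√T = 0.39 × 0.2887 = 0.1126
d₁ = [ln(252/248) + (0.006 + ½·0.39²)·0.08333] / (σ√T) = (0.0160 + 0.0068) / 0.1126 = 0.2029 ⇒ 0.20
d₂ = 0.2029 − 0.1126 = 0.0903 ⇒ 0.09
e^(−rT) = e^(−0.006·0.08333) = 0.9995
N(−d₂) = N(-0.09) = 0.4641;  N(−d₁) = N(-0.20) = 0.4207
P = 248·0.9995·0.4641 − 252·0.4207 = 115.0393 − 106.0164 = 9.0229

9.02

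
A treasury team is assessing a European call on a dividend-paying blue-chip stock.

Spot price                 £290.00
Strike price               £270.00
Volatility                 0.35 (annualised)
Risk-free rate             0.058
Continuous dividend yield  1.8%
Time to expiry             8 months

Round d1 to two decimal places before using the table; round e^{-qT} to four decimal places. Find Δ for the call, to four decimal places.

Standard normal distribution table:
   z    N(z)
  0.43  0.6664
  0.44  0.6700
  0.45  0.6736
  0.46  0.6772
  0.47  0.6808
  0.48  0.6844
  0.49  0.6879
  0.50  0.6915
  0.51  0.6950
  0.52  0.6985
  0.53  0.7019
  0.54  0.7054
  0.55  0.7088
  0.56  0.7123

0.6797

σ√T = 0.35 × 0.8165 = 0.2858
ln(S/K) + (r − q + σ²/2)T = ln(290/270) + (0.058 − 0.018 + 0.35²/2)·0.6667 = 0.0715 + 0.0675 = 0.1390
d₁ = 0.1390 / 0.2858 = 0.4863 ≈ 0.49
N(d₁) = N(0.49) = 0.6879
Δ_call = exp(−qT)·N(d₁) = 0.9881·0.6879 = 0.6797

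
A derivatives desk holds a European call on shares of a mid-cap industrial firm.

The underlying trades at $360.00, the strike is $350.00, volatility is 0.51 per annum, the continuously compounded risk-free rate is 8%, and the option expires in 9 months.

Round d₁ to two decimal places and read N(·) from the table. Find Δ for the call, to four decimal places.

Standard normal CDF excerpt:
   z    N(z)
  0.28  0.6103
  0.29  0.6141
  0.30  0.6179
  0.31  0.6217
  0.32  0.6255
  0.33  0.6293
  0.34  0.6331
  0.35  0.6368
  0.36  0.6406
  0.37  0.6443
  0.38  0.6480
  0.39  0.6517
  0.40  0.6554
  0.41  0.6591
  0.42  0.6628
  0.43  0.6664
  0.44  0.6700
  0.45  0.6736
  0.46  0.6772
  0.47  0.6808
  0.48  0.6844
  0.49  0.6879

T = 0.75;  σ√T = 0.4417
d₁ = [ln(360/350) + (0.08 + 0.51²/2)·0.75] / 0.4417 = [0.0282 + 0.1575] / 0.4417 = 0.4205 ⇒ 0.42
N(d₁) = N(0.42) = 0.6628
Δ_call = N(d₁) = 0.6628

0.6628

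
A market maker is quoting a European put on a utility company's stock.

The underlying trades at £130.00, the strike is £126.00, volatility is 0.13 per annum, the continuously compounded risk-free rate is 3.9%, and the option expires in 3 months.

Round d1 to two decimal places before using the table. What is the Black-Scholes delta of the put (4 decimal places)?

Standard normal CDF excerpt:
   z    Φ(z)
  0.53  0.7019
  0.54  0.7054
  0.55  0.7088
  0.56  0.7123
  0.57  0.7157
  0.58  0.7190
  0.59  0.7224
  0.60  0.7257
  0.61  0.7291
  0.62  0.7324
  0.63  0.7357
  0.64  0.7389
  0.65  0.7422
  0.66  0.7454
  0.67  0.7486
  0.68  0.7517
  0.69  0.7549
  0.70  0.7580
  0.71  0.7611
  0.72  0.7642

-0.2546

T = 0.25;  σ√T = 0.0650
d₁ = [ln(130/126) + (0.039 + 0.13²/2)·0.25] / 0.0650 = [0.0313 + 0.0119] / 0.0650 = 0.6633 ⇒ 0.66
N(d₁) = N(0.66) = 0.7454
Δ_put = N(d₁) − 1 = 0.7454 − 1 = -0.2546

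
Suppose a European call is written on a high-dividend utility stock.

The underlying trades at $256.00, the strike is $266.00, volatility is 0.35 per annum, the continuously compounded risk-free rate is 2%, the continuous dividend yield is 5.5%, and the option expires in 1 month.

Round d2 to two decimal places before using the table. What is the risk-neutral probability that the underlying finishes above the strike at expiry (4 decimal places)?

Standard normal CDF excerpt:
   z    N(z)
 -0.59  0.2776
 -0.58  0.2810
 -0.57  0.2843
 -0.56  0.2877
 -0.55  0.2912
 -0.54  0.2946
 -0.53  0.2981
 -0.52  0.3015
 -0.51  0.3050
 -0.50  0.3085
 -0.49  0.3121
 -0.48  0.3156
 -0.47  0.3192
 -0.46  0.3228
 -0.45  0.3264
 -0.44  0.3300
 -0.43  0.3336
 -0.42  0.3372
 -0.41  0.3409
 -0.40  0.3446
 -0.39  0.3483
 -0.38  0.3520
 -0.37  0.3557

0.3228

σ√T = 0.35·√0.08333 = 0.1010
ln(S/K) + (r − q + σ²/2)T = ln(256/266) + (0.02 − 0.055 + 0.35²/2)·0.08333 = -0.0383 + 0.0022 = -0.0361
d₁ = -0.0361 / 0.1010 = -0.3576 which rounds to -0.36
d₂ = d₁ − σ√T = -0.3576 − 0.1010 = -0.4586 which rounds to -0.46
Risk-neutral Pr[S_T > K] = N(d₂) = N(-0.46) = 0.3228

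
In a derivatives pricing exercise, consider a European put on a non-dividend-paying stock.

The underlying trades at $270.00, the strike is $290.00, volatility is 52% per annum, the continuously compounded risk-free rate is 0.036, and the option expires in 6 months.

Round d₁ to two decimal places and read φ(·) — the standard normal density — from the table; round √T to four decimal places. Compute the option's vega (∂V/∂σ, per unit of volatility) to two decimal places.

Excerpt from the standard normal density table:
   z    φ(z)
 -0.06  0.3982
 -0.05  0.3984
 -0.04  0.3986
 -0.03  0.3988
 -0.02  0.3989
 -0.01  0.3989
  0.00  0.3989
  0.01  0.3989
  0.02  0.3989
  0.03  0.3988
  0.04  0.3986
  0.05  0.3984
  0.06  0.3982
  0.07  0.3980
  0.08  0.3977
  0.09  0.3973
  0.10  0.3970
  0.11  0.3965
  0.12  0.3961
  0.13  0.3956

T = 0.5;  σ√T = 0.3677
ln(S/K) + (r + σ²/2)T = ln(270/290) + (0.036 + 0.52²/2)·0.5 = -0.0715 + 0.0856 = 0.0141
d₁ = 0.0141 / 0.3677 = 0.0385 → 0.04
√T = √0.5 = 0.7071
φ(d₁) = φ(0.04) = 0.3986
vega = S·φ(d₁)·√T = 270·0.3986·0.7071 = 76.0995

76.10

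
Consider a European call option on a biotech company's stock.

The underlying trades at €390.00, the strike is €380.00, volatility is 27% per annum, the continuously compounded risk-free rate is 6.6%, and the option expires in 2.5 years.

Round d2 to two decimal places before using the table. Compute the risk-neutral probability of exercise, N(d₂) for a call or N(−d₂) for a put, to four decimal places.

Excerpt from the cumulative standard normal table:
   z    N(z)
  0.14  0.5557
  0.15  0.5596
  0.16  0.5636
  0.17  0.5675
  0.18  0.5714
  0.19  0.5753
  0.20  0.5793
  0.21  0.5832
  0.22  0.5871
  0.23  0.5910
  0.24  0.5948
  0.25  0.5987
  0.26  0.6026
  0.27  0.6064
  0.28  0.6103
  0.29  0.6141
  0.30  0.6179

0.5910

T = 2.5;  σ√T = 0.4269
d₁ = [ln(390/380) + (0.066 + 0.27²/2)·2.5] / 0.4269 = [0.0260 + 0.2561] / 0.4269 = 0.6608 → 0.66
d₂ = d₁ − σ√T = 0.6608 − 0.4269 = 0.2339 → 0.23
Risk-neutral Pr[S_T > K] = N(d₂) = N(0.23) = 0.5910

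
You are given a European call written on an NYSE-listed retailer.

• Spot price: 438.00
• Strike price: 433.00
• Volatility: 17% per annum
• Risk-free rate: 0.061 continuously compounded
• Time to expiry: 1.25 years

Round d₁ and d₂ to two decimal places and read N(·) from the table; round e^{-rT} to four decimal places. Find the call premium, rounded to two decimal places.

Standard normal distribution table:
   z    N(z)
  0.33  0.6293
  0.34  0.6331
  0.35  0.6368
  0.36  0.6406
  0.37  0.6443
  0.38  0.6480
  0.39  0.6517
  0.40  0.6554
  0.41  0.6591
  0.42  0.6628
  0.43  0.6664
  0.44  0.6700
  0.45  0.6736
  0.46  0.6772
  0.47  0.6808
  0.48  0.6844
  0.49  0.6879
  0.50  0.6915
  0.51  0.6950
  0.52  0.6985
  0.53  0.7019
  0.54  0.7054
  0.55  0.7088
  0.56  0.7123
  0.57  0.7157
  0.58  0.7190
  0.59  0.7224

T = 1.25;  σ√T = 0.1901
d₁ = [ln(438/433) + (0.061 + 0.17²/2)·1.25] / 0.1901 = [0.0115 + 0.0943] / 0.1901 = 0.5566 ⇒ 0.56
d₂ = d₁ − σ√T = 0.5566 − 0.1901 = 0.3666 ⇒ 0.37
exp(−rT) = exp(−0.061·1.25) = 0.9266
N(d₁) = N(0.56) = 0.7123;  N(d₂) = N(0.37) = 0.6443
C = 438·0.7123 − 433·0.9266·0.6443 = 311.9874 − 258.5046 = 53.4828

53.48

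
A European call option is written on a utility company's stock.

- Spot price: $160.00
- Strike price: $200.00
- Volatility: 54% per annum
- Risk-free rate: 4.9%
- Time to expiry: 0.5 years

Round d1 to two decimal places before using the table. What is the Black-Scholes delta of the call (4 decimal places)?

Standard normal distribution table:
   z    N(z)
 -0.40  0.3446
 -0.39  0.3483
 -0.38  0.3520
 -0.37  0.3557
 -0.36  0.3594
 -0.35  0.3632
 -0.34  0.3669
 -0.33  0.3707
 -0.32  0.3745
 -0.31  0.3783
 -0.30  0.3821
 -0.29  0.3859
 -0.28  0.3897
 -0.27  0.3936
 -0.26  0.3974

0.3707

T = 0.5;  σ√T = 0.3818
d₁ = [ln(160/200) + (0.049 + 0.54²/2)·0.5] / 0.3818 = [-0.2231 + 0.0974] / 0.3818 = -0.3293 which rounds to -0.33
N(d₁) = N(-0.33) = 0.3707
Δ_call = N(d₁) = 0.3707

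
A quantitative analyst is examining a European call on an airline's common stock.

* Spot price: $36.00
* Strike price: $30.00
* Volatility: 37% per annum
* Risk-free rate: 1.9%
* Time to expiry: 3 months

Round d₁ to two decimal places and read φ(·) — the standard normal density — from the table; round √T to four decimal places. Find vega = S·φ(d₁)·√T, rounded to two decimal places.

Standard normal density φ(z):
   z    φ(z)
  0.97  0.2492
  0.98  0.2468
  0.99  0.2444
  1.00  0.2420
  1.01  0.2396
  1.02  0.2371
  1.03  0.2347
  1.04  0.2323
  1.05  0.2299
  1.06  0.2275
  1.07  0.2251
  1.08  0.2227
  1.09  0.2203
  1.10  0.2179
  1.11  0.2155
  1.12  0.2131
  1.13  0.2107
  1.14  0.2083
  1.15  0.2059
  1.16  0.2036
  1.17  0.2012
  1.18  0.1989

3.92

σ√T = 0.37·√0.25 = 0.1850
d₁ = [ln(36/30) + (0.019 + ½·0.37²)·0.25] / (σ√T) = (0.1823 + 0.0219) / 0.1850 = 1.1037 ≈ 1.10
√T = √0.25 = 0.5000
φ(d₁) = φ(1.10) = 0.2179
vega = S·φ(d₁)·√T = 36·0.2179·0.5000 = 3.9222
(The put has the same vega.)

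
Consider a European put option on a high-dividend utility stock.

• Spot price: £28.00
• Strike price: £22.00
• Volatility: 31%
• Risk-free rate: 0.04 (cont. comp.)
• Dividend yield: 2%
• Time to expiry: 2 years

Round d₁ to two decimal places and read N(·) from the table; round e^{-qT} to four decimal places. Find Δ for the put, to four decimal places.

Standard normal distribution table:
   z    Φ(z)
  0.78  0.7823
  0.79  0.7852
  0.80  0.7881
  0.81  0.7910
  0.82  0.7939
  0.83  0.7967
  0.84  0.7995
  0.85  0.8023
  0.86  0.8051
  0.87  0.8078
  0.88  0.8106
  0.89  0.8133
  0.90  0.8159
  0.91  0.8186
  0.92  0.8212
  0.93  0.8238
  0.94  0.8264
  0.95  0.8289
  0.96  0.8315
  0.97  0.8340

σ√T = 0.31·√2 = 0.4384
d₁ = [ln(28/22) + (0.04 − 0.02 + ½·0.31²)·2] / (σ√T) = (0.2412 + 0.1361) / 0.4384 = 0.8605 which rounds to 0.86
N(d₁) = N(0.86) = 0.8051
Δ_put = e^(−qT)·(N(d₁) − 1) = 0.9608·(0.8051 − 1) = -0.1873

-0.1873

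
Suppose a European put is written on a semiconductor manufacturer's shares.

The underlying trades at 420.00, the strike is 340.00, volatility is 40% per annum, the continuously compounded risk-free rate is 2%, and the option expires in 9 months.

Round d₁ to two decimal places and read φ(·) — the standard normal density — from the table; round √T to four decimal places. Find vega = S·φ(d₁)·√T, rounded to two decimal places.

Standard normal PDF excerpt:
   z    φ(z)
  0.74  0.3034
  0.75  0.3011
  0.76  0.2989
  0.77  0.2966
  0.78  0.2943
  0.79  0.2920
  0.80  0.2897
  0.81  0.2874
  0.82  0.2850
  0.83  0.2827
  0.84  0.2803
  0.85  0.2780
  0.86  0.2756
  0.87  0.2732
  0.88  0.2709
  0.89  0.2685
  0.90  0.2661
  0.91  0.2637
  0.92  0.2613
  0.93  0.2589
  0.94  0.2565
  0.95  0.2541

102.82

σ√T = 0.4·√0.75 = 0.3464
d₁ = [ln(420/340) + (0.02 + 0.4²/2)·0.75] / 0.3464 = [0.2113 + 0.0750] / 0.3464 = 0.8265 which rounds to 0.83
√T = √0.75 = 0.8660
φ(d₁) = φ(0.83) = 0.2827
vega = S·φ(d₁)·√T = 420·0.2827·0.8660 = 102.8236
(The call has the same vega.)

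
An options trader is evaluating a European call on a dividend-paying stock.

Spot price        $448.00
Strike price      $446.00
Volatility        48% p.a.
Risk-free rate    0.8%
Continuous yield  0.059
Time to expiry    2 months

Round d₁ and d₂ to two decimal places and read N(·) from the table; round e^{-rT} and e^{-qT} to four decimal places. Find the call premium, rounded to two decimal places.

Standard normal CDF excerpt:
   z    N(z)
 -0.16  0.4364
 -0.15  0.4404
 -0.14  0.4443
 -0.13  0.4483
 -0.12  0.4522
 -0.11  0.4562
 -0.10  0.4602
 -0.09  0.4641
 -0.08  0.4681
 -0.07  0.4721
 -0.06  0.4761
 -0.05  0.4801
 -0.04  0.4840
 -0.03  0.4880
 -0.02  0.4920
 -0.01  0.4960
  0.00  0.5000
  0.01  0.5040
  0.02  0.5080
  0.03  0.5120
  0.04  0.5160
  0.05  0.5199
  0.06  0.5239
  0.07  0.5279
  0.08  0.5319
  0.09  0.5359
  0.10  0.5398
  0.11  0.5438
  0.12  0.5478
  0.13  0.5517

$34.54

σ√T = 0.48 × 0.4082 = 0.1960
d₁ = [ln(448/446) + (0.008 − 0.059 + ½·0.48²)·0.1667] / (σ√T) = (0.0045 + 0.0107) / 0.1960 = 0.0774 which rounds to 0.08
d₂ = 0.0774 − 0.1960 = -0.1185 which rounds to -0.12
e^(−qT) = e^(−0.059·0.1667) = 0.9902;  e^(−rT) = e^(−0.008·0.1667) = 0.9987
N(d₁) = N(0.08) = 0.5319;  N(d₂) = N(-0.12) = 0.4522
C = 448·0.9902·0.5319 − 446·0.9987·0.4522 = 235.9559 − 201.4190 = 34.5369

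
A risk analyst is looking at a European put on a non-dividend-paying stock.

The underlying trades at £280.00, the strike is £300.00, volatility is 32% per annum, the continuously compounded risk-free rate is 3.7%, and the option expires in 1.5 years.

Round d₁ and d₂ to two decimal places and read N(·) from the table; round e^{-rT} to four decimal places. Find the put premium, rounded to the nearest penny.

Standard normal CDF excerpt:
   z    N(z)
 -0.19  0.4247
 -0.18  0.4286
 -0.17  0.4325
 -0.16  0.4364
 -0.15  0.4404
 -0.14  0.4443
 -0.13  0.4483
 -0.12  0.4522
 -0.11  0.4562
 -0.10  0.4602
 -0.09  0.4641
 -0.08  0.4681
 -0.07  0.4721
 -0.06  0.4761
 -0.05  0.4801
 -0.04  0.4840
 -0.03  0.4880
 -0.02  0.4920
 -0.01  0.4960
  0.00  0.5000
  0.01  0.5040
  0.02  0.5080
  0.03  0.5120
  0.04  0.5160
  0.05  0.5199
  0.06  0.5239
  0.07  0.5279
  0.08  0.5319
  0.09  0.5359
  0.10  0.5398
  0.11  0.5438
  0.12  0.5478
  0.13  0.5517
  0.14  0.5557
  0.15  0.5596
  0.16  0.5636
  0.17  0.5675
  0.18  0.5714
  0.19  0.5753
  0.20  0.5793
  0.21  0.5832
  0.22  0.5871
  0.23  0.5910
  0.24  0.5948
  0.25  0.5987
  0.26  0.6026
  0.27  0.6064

£45.53

T = 1.5;  σ√T = 0.3919
d₁ = [ln(280/300) + (0.037 + 0.32²/2)·1.5] / 0.3919 = [-0.0690 + 0.1323] / 0.3919 = 0.1615 ⇒ 0.16
d₂ = d₁ − σ√T = 0.1615 − 0.3919 = -0.2304 ⇒ -0.23
e^(−rT) = e^(−0.037·1.5) = 0.9460
P = 300·0.9460·N(0.23) − 280·N(-0.16) = 300·0.9460·0.5910 − 280·0.4364 = 167.7258 − 122.1920 = 45.5338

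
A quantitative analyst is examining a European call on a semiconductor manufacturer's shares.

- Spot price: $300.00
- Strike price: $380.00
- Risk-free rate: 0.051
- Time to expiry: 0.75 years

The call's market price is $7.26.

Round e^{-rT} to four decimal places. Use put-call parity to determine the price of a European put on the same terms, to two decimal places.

exp(−rT) = exp(−0.051·0.75) = 0.9625
Put-call parity: C − P = S − K·e^(−rT) = 300 − 380·0.9625 = 300 − 365.7500 = -65.7500
P = C − (C − P) = 7.26 − (-65.7500) = 73.0100

$73.01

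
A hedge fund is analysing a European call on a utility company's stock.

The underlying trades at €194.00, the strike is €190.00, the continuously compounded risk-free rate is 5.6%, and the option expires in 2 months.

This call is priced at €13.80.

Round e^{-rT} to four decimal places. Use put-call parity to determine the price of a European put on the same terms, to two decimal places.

€8.03

e^(−rT) = e^(−0.056·0.1667) = 0.9907
Put-call parity: C − P = S − K·e^(−rT) = 194 − 190·0.9907 = 194 − 188.2330 = 5.7670
P = C − (C − P) = 13.80 − (5.7670) = 8.0330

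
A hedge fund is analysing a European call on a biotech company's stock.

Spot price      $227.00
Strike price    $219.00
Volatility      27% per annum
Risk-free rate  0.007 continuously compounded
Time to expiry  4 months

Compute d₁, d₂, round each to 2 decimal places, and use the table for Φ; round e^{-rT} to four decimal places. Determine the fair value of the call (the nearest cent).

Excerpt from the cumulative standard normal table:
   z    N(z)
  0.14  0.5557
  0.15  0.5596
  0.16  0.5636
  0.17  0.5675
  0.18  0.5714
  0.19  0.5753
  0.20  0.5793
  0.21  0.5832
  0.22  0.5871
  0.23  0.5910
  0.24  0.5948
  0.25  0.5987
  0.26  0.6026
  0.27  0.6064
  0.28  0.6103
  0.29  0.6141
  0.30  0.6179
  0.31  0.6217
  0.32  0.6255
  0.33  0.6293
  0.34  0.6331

$17.99

σ√T = 0.27 × 0.5774 = 0.1559
d₁ = [ln(227/219) + (0.007 + 0.27²/2)·0.3333] / 0.1559 = [0.0359 + 0.0145] / 0.1559 = 0.3231 → 0.32
d₂ = d₁ − σ√T = 0.3231 − 0.1559 = 0.1672 → 0.17
e^(−rT) = e^(−0.007·0.3333) = 0.9977
N(d₁) = N(0.32) = 0.6255;  N(d₂) = N(0.17) = 0.5675
C = 227·0.6255 − 219·0.9977·0.5675 = 141.9885 − 123.9967 = 17.9918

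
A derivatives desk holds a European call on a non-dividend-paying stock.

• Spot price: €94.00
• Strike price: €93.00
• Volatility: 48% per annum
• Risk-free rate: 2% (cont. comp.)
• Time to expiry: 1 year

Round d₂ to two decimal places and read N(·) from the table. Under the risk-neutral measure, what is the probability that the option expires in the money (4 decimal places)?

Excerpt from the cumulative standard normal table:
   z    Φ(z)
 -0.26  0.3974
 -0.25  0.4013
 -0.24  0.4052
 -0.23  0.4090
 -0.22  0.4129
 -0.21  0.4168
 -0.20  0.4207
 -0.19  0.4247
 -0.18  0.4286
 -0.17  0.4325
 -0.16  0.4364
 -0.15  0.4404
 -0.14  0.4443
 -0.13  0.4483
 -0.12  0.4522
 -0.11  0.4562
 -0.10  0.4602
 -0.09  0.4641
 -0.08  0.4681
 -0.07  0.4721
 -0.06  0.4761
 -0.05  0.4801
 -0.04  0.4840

σ√T = 0.48 × 1.0000 = 0.4800
d₁ = [ln(94/93) + (0.02 + 0.48²/2)·1] / 0.4800 = [0.0107 + 0.1352] / 0.4800 = 0.3039 ≈ 0.30
d₂ = d₁ − σ√T = 0.3039 − 0.4800 = -0.1761 ≈ -0.18
Pr(exercise) under Q = N(d₂) = 0.4286

0.4286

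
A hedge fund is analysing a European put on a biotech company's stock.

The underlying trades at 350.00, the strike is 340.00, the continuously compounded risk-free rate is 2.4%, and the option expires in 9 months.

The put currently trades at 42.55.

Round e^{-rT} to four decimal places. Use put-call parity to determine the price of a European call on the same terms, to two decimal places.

exp(−rT) = exp(−0.024·0.75) = 0.9822
Put-call parity: C − P = S − K·e^(−rT) = 350 − 340·0.9822 = 350 − 333.9480 = 16.0520
C = P + (C − P) = 42.55 + (16.0520) = 58.6020

58.60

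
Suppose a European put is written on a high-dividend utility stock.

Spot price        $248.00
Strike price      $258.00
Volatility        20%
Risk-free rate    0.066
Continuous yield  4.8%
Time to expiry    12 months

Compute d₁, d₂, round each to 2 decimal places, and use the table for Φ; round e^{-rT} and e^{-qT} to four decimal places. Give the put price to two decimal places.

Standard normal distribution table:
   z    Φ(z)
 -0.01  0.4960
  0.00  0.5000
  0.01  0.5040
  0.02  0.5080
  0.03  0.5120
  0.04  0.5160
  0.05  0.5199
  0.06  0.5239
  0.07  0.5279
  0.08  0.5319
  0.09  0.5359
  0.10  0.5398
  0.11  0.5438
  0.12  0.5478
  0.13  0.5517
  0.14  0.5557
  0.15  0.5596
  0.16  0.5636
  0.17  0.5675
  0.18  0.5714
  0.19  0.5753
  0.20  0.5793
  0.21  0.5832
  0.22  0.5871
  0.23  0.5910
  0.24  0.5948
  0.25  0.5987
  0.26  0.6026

T = 1;  σ√T = 0.2000
ln(S/K) + (r − q + σ²/2)T = ln(248/258) + (0.066 − 0.048 + 0.2²/2)·1 = -0.0395 + 0.0380 = -0.0015
d₁ = -0.0015 / 0.2000 = -0.0077 → -0.01
d₂ = d₁ − σ√T = -0.0077 − 0.2000 = -0.2077 → -0.21
e^(−qT) = e^(−0.048·1) = 0.9531;  e^(−rT) = e^(−0.066·1) = 0.9361
N(−d₂) = N(0.21) = 0.5832;  N(−d₁) = N(0.01) = 0.5040
P = 258·0.9361·0.5832 − 248·0.9531·0.5040 = 140.8508 − 119.1299 = 21.7210

$21.72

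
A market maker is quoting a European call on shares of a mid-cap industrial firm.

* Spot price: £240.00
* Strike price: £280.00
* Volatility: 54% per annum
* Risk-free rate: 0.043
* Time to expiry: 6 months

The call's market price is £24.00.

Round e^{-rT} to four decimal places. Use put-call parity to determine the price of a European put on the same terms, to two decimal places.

exp(−rT) = exp(−0.043·0.5) = 0.9787
Put-call parity: C − P = S − K·e^(−rT) = 240 − 280·0.9787 = 240 − 274.0360 = -34.0360
P = C − (C − P) = 24.00 − (-34.0360) = 58.0360

£58.04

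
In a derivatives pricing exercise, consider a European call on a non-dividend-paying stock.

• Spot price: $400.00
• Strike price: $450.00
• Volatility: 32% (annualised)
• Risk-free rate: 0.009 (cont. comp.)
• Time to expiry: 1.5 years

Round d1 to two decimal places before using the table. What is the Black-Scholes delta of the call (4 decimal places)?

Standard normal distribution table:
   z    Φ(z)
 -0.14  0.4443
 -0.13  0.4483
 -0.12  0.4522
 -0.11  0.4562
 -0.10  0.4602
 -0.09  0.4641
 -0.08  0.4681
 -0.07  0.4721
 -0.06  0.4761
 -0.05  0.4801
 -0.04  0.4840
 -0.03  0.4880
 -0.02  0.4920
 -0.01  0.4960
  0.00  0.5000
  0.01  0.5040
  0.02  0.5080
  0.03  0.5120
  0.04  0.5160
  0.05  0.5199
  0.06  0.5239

σ√T = 0.32 × 1.2247 = 0.3919
d₁ = [ln(400/450) + (0.009 + 0.32²/2)·1.5] / 0.3919 = [-0.1178 + 0.0903] / 0.3919 = -0.0701 → -0.07
N(d₁) = N(-0.07) = 0.4721
Δ_call = N(d₁) = 0.4721

0.4721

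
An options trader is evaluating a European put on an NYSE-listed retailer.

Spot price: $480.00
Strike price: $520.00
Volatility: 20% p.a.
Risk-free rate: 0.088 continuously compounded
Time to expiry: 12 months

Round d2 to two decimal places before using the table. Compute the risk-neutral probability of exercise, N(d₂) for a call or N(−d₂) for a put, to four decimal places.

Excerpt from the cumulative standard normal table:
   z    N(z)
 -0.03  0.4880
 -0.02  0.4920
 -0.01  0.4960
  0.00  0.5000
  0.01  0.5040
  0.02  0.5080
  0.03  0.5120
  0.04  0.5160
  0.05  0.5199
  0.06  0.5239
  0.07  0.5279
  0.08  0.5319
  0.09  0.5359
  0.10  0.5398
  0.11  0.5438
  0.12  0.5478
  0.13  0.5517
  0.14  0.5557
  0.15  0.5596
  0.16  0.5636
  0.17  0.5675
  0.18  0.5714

0.5239

σ√T = 0.2 × 1.0000 = 0.2000
ln(S/K) + (r + σ²/2)T = ln(480/520) + (0.088 + 0.2²/2)·1 = -0.0800 + 0.1080 = 0.0280
d₁ = 0.0280 / 0.2000 = 0.1398 ⇒ 0.14
d₂ = d₁ − σ√T = 0.1398 − 0.2000 = -0.0602 ⇒ -0.06
Risk-neutral Pr[S_T < K] = N(−d₂) = N(0.06) = 0.5239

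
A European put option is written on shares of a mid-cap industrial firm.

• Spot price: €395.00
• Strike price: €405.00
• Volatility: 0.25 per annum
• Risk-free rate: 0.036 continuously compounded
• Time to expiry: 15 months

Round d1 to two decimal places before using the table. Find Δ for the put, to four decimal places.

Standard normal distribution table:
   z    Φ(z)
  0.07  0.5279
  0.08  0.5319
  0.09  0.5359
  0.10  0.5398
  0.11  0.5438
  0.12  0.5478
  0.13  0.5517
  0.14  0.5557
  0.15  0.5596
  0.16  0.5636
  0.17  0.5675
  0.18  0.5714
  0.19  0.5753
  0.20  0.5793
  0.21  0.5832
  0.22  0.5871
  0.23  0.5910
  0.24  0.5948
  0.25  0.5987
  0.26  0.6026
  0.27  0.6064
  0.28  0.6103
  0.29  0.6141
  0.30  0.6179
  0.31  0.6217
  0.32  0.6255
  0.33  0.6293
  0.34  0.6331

σ√T = 0.25·√1.25 = 0.2795
ln(S/K) + (r + σ²/2)T = ln(395/405) + (0.036 + 0.25²/2)·1.25 = -0.0250 + 0.0841 = 0.0591
d₁ = 0.0591 / 0.2795 = 0.2113 → 0.21
N(d₁) = N(0.21) = 0.5832
Δ_put = N(d₁) − 1 = 0.5832 − 1 = -0.4168

-0.4168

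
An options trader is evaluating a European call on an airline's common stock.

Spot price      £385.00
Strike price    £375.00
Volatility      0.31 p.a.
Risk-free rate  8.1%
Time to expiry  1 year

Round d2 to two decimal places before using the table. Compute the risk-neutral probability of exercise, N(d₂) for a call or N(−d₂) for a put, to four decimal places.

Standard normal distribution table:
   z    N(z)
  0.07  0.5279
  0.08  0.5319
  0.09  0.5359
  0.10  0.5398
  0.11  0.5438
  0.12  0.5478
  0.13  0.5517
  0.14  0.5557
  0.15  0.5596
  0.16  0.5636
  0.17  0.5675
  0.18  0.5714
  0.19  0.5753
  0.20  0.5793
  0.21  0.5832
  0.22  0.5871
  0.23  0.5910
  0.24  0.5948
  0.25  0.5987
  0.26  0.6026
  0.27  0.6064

0.5753

T = 1;  σ√T = 0.3100
ln(S/K) + (r + σ²/2)T = ln(385/375) + (0.081 + 0.31²/2)·1 = 0.0263 + 0.1290 = 0.1554
d₁ = 0.1554 / 0.3100 = 0.5012 → 0.50
d₂ = d₁ − σ√T = 0.5012 − 0.3100 = 0.1912 → 0.19
Risk-neutral Pr[S_T > K] = N(d₂) = N(0.19) = 0.5753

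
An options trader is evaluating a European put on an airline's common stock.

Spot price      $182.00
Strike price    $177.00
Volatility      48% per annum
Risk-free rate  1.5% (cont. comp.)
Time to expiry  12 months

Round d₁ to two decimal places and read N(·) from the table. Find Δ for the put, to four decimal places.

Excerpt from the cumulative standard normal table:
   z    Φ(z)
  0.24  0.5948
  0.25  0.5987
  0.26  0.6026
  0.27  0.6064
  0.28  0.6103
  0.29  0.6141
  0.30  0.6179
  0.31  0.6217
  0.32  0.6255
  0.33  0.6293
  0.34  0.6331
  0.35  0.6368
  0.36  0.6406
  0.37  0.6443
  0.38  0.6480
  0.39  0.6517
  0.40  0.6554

-0.3707

T = 1;  σ√T = 0.4800
d₁ = [ln(182/177) + (0.015 + ½·0.48²)·1] / (σ√T) = (0.0279 + 0.1302) / 0.4800 = 0.3293 → 0.33
N(d₁) = N(0.33) = 0.6293
Δ_put = N(d₁) − 1 = 0.6293 − 1 = -0.3707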